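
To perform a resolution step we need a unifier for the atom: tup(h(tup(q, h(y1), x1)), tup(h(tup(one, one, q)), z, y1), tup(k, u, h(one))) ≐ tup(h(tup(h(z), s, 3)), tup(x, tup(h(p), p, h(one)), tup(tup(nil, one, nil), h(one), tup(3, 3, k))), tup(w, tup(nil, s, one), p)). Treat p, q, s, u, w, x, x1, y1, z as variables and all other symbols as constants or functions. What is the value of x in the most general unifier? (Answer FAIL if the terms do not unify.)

h(tup(one, one, h(tup(h(h(one)), h(one), h(one)))))

Decompose tup/3: h(tup(q, h(y1), x1)) ≐ h(tup(h(z), s, 3)),  tup(h(tup(one, one, q)), z, y1) ≐ tup(x, tup(h(p), p, h(one)), tup(tup(nil, one, nil), h(one), tup(3, 3, k))),  tup(k, u, h(one)) ≐ tup(w, tup(nil, s, one), p).
Decompose h/1: tup(q, h(y1), x1) ≐ tup(h(z), s, 3).
Decompose tup/3: q ≐ h(z),  h(y1) ≐ s,  x1 ≐ 3.
Bind q := h(z); substituting into the one remaining equation that mentions q gives: tup(h(tup(one, one, h(z))), z, y1) ≐ tup(x, tup(h(p), p, h(one)), tup(tup(nil, one, nil), h(one), tup(3, 3, k))).
Bind s := h(y1); substituting into the one remaining equation that mentions s gives: tup(k, u, h(one)) ≐ tup(w, tup(nil, h(y1), one), p).
Bind x1 := 3; no other remaining equation mentions x1.
Decompose tup/3: h(tup(one, one, h(z))) ≐ x,  z ≐ tup(h(p), p, h(one)),  y1 ≐ tup(tup(nil, one, nil), h(one), tup(3, 3, k)).
Bind x := h(tup(one, one, h(z))); no other remaining equation mentions x.
Bind z := tup(h(p), p, h(one)); no other remaining equation mentions z. Substituting into the earlier bindings gives q := h(tup(h(p), p, h(one))), x := h(tup(one, one, h(tup(h(p), p, h(one))))).
Bind y1 := tup(tup(nil, one, nil), h(one), tup(3, 3, k)); substituting into the remaining equation gives: tup(k, u, h(one)) ≐ tup(w, tup(nil, h(tup(tup(nil, one, nil), h(one), tup(3, 3, k))), one), p). Substituting into the earlier binding gives s := h(tup(tup(nil, one, nil), h(one), tup(3, 3, k))).
Decompose tup/3: k ≐ w,  u ≐ tup(nil, h(tup(tup(nil, one, nil), h(one), tup(3, 3, k))), one),  h(one) ≐ p.
Bind w := k; no other remaining equation mentions w.
Bind u := tup(nil, h(tup(tup(nil, one, nil), h(one), tup(3, 3, k))), one); no other remaining equation mentions u.
Bind p := h(one). Substituting into the earlier bindings gives q := h(tup(h(h(one)), h(one), h(one))), x := h(tup(one, one, h(tup(h(h(one)), h(one), h(one))))), z := tup(h(h(one)), h(one), h(one)).
MGU = { q := h(tup(h(h(one)), h(one), h(one))), s := h(tup(tup(nil, one, nil), h(one), tup(3, 3, k))), x1 := 3, x := h(tup(one, one, h(tup(h(h(one)), h(one), h(one))))), z := tup(h(h(one)), h(one), h(one)), y1 := tup(tup(nil, one, nil), h(one), tup(3, 3, k)), w := k, u := tup(nil, h(tup(tup(nil, one, nil), h(one), tup(3, 3, k))), one), p := h(one) }, so x := h(tup(one, one, h(tup(h(h(one)), h(one), h(one))))).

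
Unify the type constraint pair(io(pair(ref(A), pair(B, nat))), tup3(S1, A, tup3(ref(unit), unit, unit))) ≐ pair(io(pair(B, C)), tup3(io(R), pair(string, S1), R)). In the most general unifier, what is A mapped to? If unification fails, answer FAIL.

pair(string, io(tup3(ref(unit), unit, unit)))

Decompose pair/2: io(pair(ref(A), pair(B, nat))) ≐ io(pair(B, C)),  tup3(S1, A, tup3(ref(unit), unit, unit)) ≐ tup3(io(R), pair(string, S1), R).
Decompose io/1: pair(ref(A), pair(B, nat)) ≐ pair(B, C).
Decompose pair/2: ref(A) ≐ B,  pair(B, nat) ≐ C.
Bind B := ref(A); substituting into the one remaining equation that mentions B gives: pair(ref(A), nat) ≐ C.
Bind C := pair(ref(A), nat); no other remaining equation mentions C.
Decompose tup3/3: S1 ≐ io(R),  A ≐ pair(string, S1),  tup3(ref(unit), unit, unit) ≐ R.
Bind S1 := io(R); substituting into the one remaining equation that mentions S1 gives: A ≐ pair(string, io(R)).
Bind A := pair(string, io(R)); no other remaining equation mentions A. Substituting into the earlier bindings gives B := ref(pair(string, io(R))), C := pair(ref(pair(string, io(R))), nat).
Bind R := tup3(ref(unit), unit, unit). Substituting into the earlier bindings gives B := ref(pair(string, io(tup3(ref(unit), unit, unit)))), C := pair(ref(pair(string, io(tup3(ref(unit), unit, unit)))), nat), S1 := io(tup3(ref(unit), unit, unit)), A := pair(string, io(tup3(ref(unit), unit, unit))).
MGU = { B := ref(pair(string, io(tup3(ref(unit), unit, unit)))), C := pair(ref(pair(string, io(tup3(ref(unit), unit, unit)))), nat), S1 := io(tup3(ref(unit), unit, unit)), A := pair(string, io(tup3(ref(unit), unit, unit))), R := tup3(ref(unit), unit, unit) }, so A := pair(string, io(tup3(ref(unit), unit, unit))).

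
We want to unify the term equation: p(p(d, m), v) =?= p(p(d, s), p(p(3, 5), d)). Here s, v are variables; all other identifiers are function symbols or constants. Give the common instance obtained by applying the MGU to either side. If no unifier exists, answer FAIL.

p(p(d, m), p(p(3, 5), d))

Decompose p/2: p(d, m) =?= p(d, s),  v =?= p(p(3, 5), d).
Decompose p/2: d =?= d,  m =?= s.
Delete trivial equation d =?= d.
Bind s := m; no other remaining equation mentions s.
Bind v := p(p(3, 5), d).
Applying the MGU to either side gives p(p(d, m), p(p(3, 5), d)).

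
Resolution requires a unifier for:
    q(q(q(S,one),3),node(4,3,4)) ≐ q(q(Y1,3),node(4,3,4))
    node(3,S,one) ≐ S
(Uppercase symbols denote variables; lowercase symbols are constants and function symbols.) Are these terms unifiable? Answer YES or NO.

Decompose q/2: q(q(S,one),3) ≐ q(Y1,3),  node(4,3,4) ≐ node(4,3,4).
Decompose q/2: q(S,one) ≐ Y1,  3 ≐ 3.
Bind Y1 := q(S,one); no other remaining equation mentions Y1.
Delete trivial equation 3 ≐ 3.
Delete trivial equation node(4,3,4) ≐ node(4,3,4).
Occurs check fails: S occurs in node(3,S,one); the equation S ≐ node(3,S,one) has no finite solution.

NO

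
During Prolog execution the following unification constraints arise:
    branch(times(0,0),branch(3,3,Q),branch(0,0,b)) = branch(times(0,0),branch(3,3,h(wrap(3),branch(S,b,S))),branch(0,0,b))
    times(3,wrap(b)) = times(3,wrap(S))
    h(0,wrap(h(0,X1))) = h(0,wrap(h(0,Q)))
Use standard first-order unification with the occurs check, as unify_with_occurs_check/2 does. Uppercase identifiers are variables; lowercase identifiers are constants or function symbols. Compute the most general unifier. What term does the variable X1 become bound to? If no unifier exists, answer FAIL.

Decompose branch/3: times(0,0) = times(0,0),  branch(3,3,Q) = branch(3,3,h(wrap(3),branch(S,b,S))),  branch(0,0,b) = branch(0,0,b).
Delete trivial equation times(0,0) = times(0,0).
Decompose branch/3: 3 = 3,  3 = 3,  Q = h(wrap(3),branch(S,b,S)).
Delete trivial equation 3 = 3.
Delete trivial equation 3 = 3.
Bind Q := h(wrap(3),branch(S,b,S)); substituting into the one remaining equation that mentions Q gives: h(0,wrap(h(0,X1))) = h(0,wrap(h(0,h(wrap(3),branch(S,b,S))))).
Delete trivial equation branch(0,0,b) = branch(0,0,b).
Decompose times/2: 3 = 3,  wrap(b) = wrap(S).
Delete trivial equation 3 = 3.
Decompose wrap/1: b = S.
Bind S := b; substituting into the remaining equation gives: h(0,wrap(h(0,X1))) = h(0,wrap(h(0,h(wrap(3),branch(b,b,b))))). Substituting into the earlier binding gives Q := h(wrap(3),branch(b,b,b)).
Decompose h/2: 0 = 0,  wrap(h(0,X1)) = wrap(h(0,h(wrap(3),branch(b,b,b)))).
Delete trivial equation 0 = 0.
Decompose wrap/1: h(0,X1) = h(0,h(wrap(3),branch(b,b,b))).
Decompose h/2: 0 = 0,  X1 = h(wrap(3),branch(b,b,b)).
Delete trivial equation 0 = 0.
Bind X1 := h(wrap(3),branch(b,b,b)).
MGU = { Q ↦ h(wrap(3),branch(b,b,b)), S ↦ b, X1 ↦ h(wrap(3),branch(b,b,b)) }, so X1 ↦ h(wrap(3),branch(b,b,b)).

h(wrap(3),branch(b,b,b))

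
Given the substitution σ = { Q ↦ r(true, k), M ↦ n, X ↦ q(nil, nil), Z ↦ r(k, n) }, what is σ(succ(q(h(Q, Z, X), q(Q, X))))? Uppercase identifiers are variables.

Replace each occurrence of Q with r(true, k).
Replace each occurrence of X with q(nil, nil).
Replace each occurrence of Z with r(k, n).
Result: succ(q(h(r(true, k), r(k, n), q(nil, nil)), q(r(true, k), q(nil, nil)))).

succ(q(h(r(true, k), r(k, n), q(nil, nil)), q(r(true, k), q(nil, nil))))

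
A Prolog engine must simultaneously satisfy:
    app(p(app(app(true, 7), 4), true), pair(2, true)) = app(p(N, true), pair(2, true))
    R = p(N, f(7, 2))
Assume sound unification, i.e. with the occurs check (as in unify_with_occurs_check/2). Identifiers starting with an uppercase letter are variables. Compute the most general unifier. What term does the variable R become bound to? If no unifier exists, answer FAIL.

p(app(app(true, 7), 4), f(7, 2))

Decompose app/2: p(app(app(true, 7), 4), true) = p(N, true),  pair(2, true) = pair(2, true).
Decompose p/2: app(app(true, 7), 4) = N,  true = true.
Bind N := app(app(true, 7), 4); substituting into the one remaining equation that mentions N gives: R = p(app(app(true, 7), 4), f(7, 2)).
Delete trivial equation true = true.
Delete trivial equation pair(2, true) = pair(2, true).
Bind R := p(app(app(true, 7), 4), f(7, 2)).
MGU = { N -> app(app(true, 7), 4), R -> p(app(app(true, 7), 4), f(7, 2)) }, so R -> p(app(app(true, 7), 4), f(7, 2)).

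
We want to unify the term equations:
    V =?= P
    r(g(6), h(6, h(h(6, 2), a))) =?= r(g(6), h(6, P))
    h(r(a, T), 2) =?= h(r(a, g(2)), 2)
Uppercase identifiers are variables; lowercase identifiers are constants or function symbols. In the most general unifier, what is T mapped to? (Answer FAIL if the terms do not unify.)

g(2)

Bind V := P; no other remaining equation mentions V.
Decompose r/2: g(6) =?= g(6),  h(6, h(h(6, 2), a)) =?= h(6, P).
Delete trivial equation g(6) =?= g(6).
Decompose h/2: 6 =?= 6,  h(h(6, 2), a) =?= P.
Delete trivial equation 6 =?= 6.
Bind P := h(h(6, 2), a); no other remaining equation mentions P. Substituting into the earlier binding gives V := h(h(6, 2), a).
Decompose h/2: r(a, T) =?= r(a, g(2)),  2 =?= 2.
Decompose r/2: a =?= a,  T =?= g(2).
Delete trivial equation a =?= a.
Bind T := g(2); no other remaining equation mentions T.
Delete trivial equation 2 =?= 2.
MGU = { V := h(h(6, 2), a), P := h(h(6, 2), a), T := g(2) }, so T := g(2).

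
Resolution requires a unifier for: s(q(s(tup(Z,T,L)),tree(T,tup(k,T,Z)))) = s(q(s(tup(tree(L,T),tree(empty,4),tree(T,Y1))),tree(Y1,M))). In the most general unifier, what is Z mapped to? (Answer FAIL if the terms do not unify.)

Decompose s/1: q(s(tup(Z,T,L)),tree(T,tup(k,T,Z))) = q(s(tup(tree(L,T),tree(empty,4),tree(T,Y1))),tree(Y1,M)).
Decompose q/2: s(tup(Z,T,L)) = s(tup(tree(L,T),tree(empty,4),tree(T,Y1))),  tree(T,tup(k,T,Z)) = tree(Y1,M).
Decompose s/1: tup(Z,T,L) = tup(tree(L,T),tree(empty,4),tree(T,Y1)).
Decompose tup/3: Z = tree(L,T),  T = tree(empty,4),  L = tree(T,Y1).
Bind Z := tree(L,T); substituting into the one remaining equation that mentions Z gives: tree(T,tup(k,T,tree(L,T))) = tree(Y1,M).
Bind T := tree(empty,4); substituting into the remaining equations gives: L = tree(tree(empty,4),Y1),  tree(tree(empty,4),tup(k,tree(empty,4),tree(L,tree(empty,4)))) = tree(Y1,M). Substituting into the earlier binding gives Z := tree(L,tree(empty,4)).
Bind L := tree(tree(empty,4),Y1); substituting into the remaining equation gives: tree(tree(empty,4),tup(k,tree(empty,4),tree(tree(tree(empty,4),Y1),tree(empty,4)))) = tree(Y1,M). Substituting into the earlier binding gives Z := tree(tree(tree(empty,4),Y1),tree(empty,4)).
Decompose tree/2: tree(empty,4) = Y1,  tup(k,tree(empty,4),tree(tree(tree(empty,4),Y1),tree(empty,4))) = M.
Bind Y1 := tree(empty,4); substituting into the remaining equation gives: tup(k,tree(empty,4),tree(tree(tree(empty,4),tree(empty,4)),tree(empty,4))) = M. Substituting into the earlier bindings gives Z := tree(tree(tree(empty,4),tree(empty,4)),tree(empty,4)), L := tree(tree(empty,4),tree(empty,4)).
Bind M := tup(k,tree(empty,4),tree(tree(tree(empty,4),tree(empty,4)),tree(empty,4))).
MGU = { Z := tree(tree(tree(empty,4),tree(empty,4)),tree(empty,4)), T := tree(empty,4), L := tree(tree(empty,4),tree(empty,4)), Y1 := tree(empty,4), M := tup(k,tree(empty,4),tree(tree(tree(empty,4),tree(empty,4)),tree(empty,4))) }, so Z := tree(tree(tree(empty,4),tree(empty,4)),tree(empty,4)).

tree(tree(tree(empty,4),tree(empty,4)),tree(empty,4))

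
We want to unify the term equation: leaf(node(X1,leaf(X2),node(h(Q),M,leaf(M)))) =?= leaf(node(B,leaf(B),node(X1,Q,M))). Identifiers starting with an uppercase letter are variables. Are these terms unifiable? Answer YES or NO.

Decompose leaf/1: node(X1,leaf(X2),node(h(Q),M,leaf(M))) =?= node(B,leaf(B),node(X1,Q,M)).
Decompose node/3: X1 =?= B,  leaf(X2) =?= leaf(B),  node(h(Q),M,leaf(M)) =?= node(X1,Q,M).
Bind X1 := B; substituting into the one remaining equation that mentions X1 gives: node(h(Q),M,leaf(M)) =?= node(B,Q,M).
Decompose leaf/1: X2 =?= B.
Bind X2 := B; no other remaining equation mentions X2.
Decompose node/3: h(Q) =?= B,  M =?= Q,  leaf(M) =?= M.
Bind B := h(Q); no other remaining equation mentions B. Substituting into the earlier bindings gives X1 := h(Q), X2 := h(Q).
Bind M := Q; substituting into the remaining equation gives: leaf(Q) =?= Q.
Occurs check fails: Q occurs in leaf(Q); the equation Q =?= leaf(Q) has no finite solution.

NO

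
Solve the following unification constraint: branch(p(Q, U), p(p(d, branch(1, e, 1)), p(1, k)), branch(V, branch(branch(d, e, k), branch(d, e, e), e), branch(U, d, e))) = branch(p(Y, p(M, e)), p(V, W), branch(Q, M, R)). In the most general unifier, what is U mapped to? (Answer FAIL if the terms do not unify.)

Decompose branch/3: p(Q, U) = p(Y, p(M, e)),  p(p(d, branch(1, e, 1)), p(1, k)) = p(V, W),  branch(V, branch(branch(d, e, k), branch(d, e, e), e), branch(U, d, e)) = branch(Q, M, R).
Decompose p/2: Q = Y,  U = p(M, e).
Bind Q := Y; substituting into the one remaining equation that mentions Q gives: branch(V, branch(branch(d, e, k), branch(d, e, e), e), branch(U, d, e)) = branch(Y, M, R).
Bind U := p(M, e); substituting into the one remaining equation that mentions U gives: branch(V, branch(branch(d, e, k), branch(d, e, e), e), branch(p(M, e), d, e)) = branch(Y, M, R).
Decompose p/2: p(d, branch(1, e, 1)) = V,  p(1, k) = W.
Bind V := p(d, branch(1, e, 1)); substituting into the one remaining equation that mentions V gives: branch(p(d, branch(1, e, 1)), branch(branch(d, e, k), branch(d, e, e), e), branch(p(M, e), d, e)) = branch(Y, M, R).
Bind W := p(1, k); no other remaining equation mentions W.
Decompose branch/3: p(d, branch(1, e, 1)) = Y,  branch(branch(d, e, k), branch(d, e, e), e) = M,  branch(p(M, e), d, e) = R.
Bind Y := p(d, branch(1, e, 1)); no other remaining equation mentions Y. Substituting into the earlier binding gives Q := p(d, branch(1, e, 1)).
Bind M := branch(branch(d, e, k), branch(d, e, e), e); substituting into the remaining equation gives: branch(p(branch(branch(d, e, k), branch(d, e, e), e), e), d, e) = R. Substituting into the earlier binding gives U := p(branch(branch(d, e, k), branch(d, e, e), e), e).
Bind R := branch(p(branch(branch(d, e, k), branch(d, e, e), e), e), d, e).
MGU = { Q := p(d, branch(1, e, 1)), U := p(branch(branch(d, e, k), branch(d, e, e), e), e), V := p(d, branch(1, e, 1)), W := p(1, k), Y := p(d, branch(1, e, 1)), M := branch(branch(d, e, k), branch(d, e, e), e), R := branch(p(branch(branch(d, e, k), branch(d, e, e), e), e), d, e) }, so U := p(branch(branch(d, e, k), branch(d, e, e), e), e).

p(branch(branch(d, e, k), branch(d, e, e), e), e)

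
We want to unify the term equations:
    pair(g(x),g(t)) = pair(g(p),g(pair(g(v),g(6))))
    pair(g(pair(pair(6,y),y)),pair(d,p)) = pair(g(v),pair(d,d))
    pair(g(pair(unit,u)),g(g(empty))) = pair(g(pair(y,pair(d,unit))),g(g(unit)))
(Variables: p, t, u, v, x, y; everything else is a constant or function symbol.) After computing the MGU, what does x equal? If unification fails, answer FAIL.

Decompose pair/2: g(x) = g(p),  g(t) = g(pair(g(v),g(6))).
Decompose g/1: x = p.
Bind x := p; no other remaining equation mentions x.
Decompose g/1: t = pair(g(v),g(6)).
Bind t := pair(g(v),g(6)); no other remaining equation mentions t.
Decompose pair/2: g(pair(pair(6,y),y)) = g(v),  pair(d,p) = pair(d,d).
Decompose g/1: pair(pair(6,y),y) = v.
Bind v := pair(pair(6,y),y); no other remaining equation mentions v. Substituting into the earlier binding gives t := pair(g(pair(pair(6,y),y)),g(6)).
Decompose pair/2: d = d,  p = d.
Delete trivial equation d = d.
Bind p := d; no other remaining equation mentions p. Substituting into the earlier binding gives x := d.
Decompose pair/2: g(pair(unit,u)) = g(pair(y,pair(d,unit))),  g(g(empty)) = g(g(unit)).
Decompose g/1: pair(unit,u) = pair(y,pair(d,unit)).
Decompose pair/2: unit = y,  u = pair(d,unit).
Bind y := unit; no other remaining equation mentions y. Substituting into the earlier bindings gives t := pair(g(pair(pair(6,unit),unit)),g(6)), v := pair(pair(6,unit),unit).
Bind u := pair(d,unit); no other remaining equation mentions u.
Decompose g/1: g(empty) = g(unit).
Decompose g/1: empty = unit.
Clash: constants empty and unit differ; no unifier exists.

FAIL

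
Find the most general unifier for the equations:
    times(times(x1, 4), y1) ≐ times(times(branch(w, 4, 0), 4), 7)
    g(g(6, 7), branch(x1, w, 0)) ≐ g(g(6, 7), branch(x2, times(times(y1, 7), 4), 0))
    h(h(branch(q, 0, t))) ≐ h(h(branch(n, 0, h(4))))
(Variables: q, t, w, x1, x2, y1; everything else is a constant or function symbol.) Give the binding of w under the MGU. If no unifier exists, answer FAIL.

times(times(7, 7), 4)

Decompose times/2: times(x1, 4) ≐ times(branch(w, 4, 0), 4),  y1 ≐ 7.
Decompose times/2: x1 ≐ branch(w, 4, 0),  4 ≐ 4.
Bind x1 := branch(w, 4, 0); substituting into the one remaining equation that mentions x1 gives: g(g(6, 7), branch(branch(w, 4, 0), w, 0)) ≐ g(g(6, 7), branch(x2, times(times(y1, 7), 4), 0)).
Delete trivial equation 4 ≐ 4.
Bind y1 := 7; substituting into the one remaining equation that mentions y1 gives: g(g(6, 7), branch(branch(w, 4, 0), w, 0)) ≐ g(g(6, 7), branch(x2, times(times(7, 7), 4), 0)).
Decompose g/2: g(6, 7) ≐ g(6, 7),  branch(branch(w, 4, 0), w, 0) ≐ branch(x2, times(times(7, 7), 4), 0).
Delete trivial equation g(6, 7) ≐ g(6, 7).
Decompose branch/3: branch(w, 4, 0) ≐ x2,  w ≐ times(times(7, 7), 4),  0 ≐ 0.
Bind x2 := branch(w, 4, 0); no other remaining equation mentions x2.
Bind w := times(times(7, 7), 4); no other remaining equation mentions w. Substituting into the earlier bindings gives x1 := branch(times(times(7, 7), 4), 4, 0), x2 := branch(times(times(7, 7), 4), 4, 0).
Delete trivial equation 0 ≐ 0.
Decompose h/1: h(branch(q, 0, t)) ≐ h(branch(n, 0, h(4))).
Decompose h/1: branch(q, 0, t) ≐ branch(n, 0, h(4)).
Decompose branch/3: q ≐ n,  0 ≐ 0,  t ≐ h(4).
Bind q := n; no other remaining equation mentions q.
Delete trivial equation 0 ≐ 0.
Bind t := h(4).
MGU = { x1 -> branch(times(times(7, 7), 4), 4, 0), y1 -> 7, x2 -> branch(times(times(7, 7), 4), 4, 0), w -> times(times(7, 7), 4), q -> n, t -> h(4) }, so w -> times(times(7, 7), 4).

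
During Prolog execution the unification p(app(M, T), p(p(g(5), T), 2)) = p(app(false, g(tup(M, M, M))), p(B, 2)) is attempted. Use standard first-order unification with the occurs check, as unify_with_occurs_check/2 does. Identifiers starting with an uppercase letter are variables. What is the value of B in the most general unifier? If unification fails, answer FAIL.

p(g(5), g(tup(false, false, false)))

Decompose p/2: app(M, T) = app(false, g(tup(M, M, M))),  p(p(g(5), T), 2) = p(B, 2).
Decompose app/2: M = false,  T = g(tup(M, M, M)).
Bind M := false; substituting into the one remaining equation that mentions M gives: T = g(tup(false, false, false)).
Bind T := g(tup(false, false, false)); substituting into the remaining equation gives: p(p(g(5), g(tup(false, false, false))), 2) = p(B, 2).
Decompose p/2: p(g(5), g(tup(false, false, false))) = B,  2 = 2.
Bind B := p(g(5), g(tup(false, false, false))); no other remaining equation mentions B.
Delete trivial equation 2 = 2.
MGU = { M = false, T = g(tup(false, false, false)), B = p(g(5), g(tup(false, false, false))) }, so B = p(g(5), g(tup(false, false, false))).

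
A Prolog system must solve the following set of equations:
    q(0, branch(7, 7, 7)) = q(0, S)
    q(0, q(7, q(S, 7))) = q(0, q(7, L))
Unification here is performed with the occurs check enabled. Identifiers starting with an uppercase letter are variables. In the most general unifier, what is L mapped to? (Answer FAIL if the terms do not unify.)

q(branch(7, 7, 7), 7)

Decompose q/2: 0 = 0,  branch(7, 7, 7) = S.
Delete trivial equation 0 = 0.
Bind S := branch(7, 7, 7); substituting into the remaining equation gives: q(0, q(7, q(branch(7, 7, 7), 7))) = q(0, q(7, L)).
Decompose q/2: 0 = 0,  q(7, q(branch(7, 7, 7), 7)) = q(7, L).
Delete trivial equation 0 = 0.
Decompose q/2: 7 = 7,  q(branch(7, 7, 7), 7) = L.
Delete trivial equation 7 = 7.
Bind L := q(branch(7, 7, 7), 7).
MGU = { S ↦ branch(7, 7, 7), L ↦ q(branch(7, 7, 7), 7) }, so L ↦ q(branch(7, 7, 7), 7).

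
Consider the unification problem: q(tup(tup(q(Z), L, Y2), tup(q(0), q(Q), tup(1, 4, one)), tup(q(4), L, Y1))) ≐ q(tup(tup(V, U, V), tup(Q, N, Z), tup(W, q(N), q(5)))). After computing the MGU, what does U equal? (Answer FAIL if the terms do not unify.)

q(q(q(0)))

Decompose q/1: tup(tup(q(Z), L, Y2), tup(q(0), q(Q), tup(1, 4, one)), tup(q(4), L, Y1)) ≐ tup(tup(V, U, V), tup(Q, N, Z), tup(W, q(N), q(5))).
Decompose tup/3: tup(q(Z), L, Y2) ≐ tup(V, U, V),  tup(q(0), q(Q), tup(1, 4, one)) ≐ tup(Q, N, Z),  tup(q(4), L, Y1) ≐ tup(W, q(N), q(5)).
Decompose tup/3: q(Z) ≐ V,  L ≐ U,  Y2 ≐ V.
Bind V := q(Z); substituting into the one remaining equation that mentions V gives: Y2 ≐ q(Z).
Bind L := U; substituting into the one remaining equation that mentions L gives: tup(q(4), U, Y1) ≐ tup(W, q(N), q(5)).
Bind Y2 := q(Z); no other remaining equation mentions Y2.
Decompose tup/3: q(0) ≐ Q,  q(Q) ≐ N,  tup(1, 4, one) ≐ Z.
Bind Q := q(0); substituting into the one remaining equation that mentions Q gives: q(q(0)) ≐ N.
Bind N := q(q(0)); substituting into the one remaining equation that mentions N gives: tup(q(4), U, Y1) ≐ tup(W, q(q(q(0))), q(5)).
Bind Z := tup(1, 4, one); no other remaining equation mentions Z. Substituting into the earlier bindings gives V := q(tup(1, 4, one)), Y2 := q(tup(1, 4, one)).
Decompose tup/3: q(4) ≐ W,  U ≐ q(q(q(0))),  Y1 ≐ q(5).
Bind W := q(4); no other remaining equation mentions W.
Bind U := q(q(q(0))); no other remaining equation mentions U. Substituting into the earlier binding gives L := q(q(q(0))).
Bind Y1 := q(5).
MGU = { V -> q(tup(1, 4, one)), L -> q(q(q(0))), Y2 -> q(tup(1, 4, one)), Q -> q(0), N -> q(q(0)), Z -> tup(1, 4, one), W -> q(4), U -> q(q(q(0))), Y1 -> q(5) }, so U -> q(q(q(0))).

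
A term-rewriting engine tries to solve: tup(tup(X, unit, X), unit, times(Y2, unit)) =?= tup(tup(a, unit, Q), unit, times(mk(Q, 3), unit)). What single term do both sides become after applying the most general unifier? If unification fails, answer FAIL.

Decompose tup/3: tup(X, unit, X) =?= tup(a, unit, Q),  unit =?= unit,  times(Y2, unit) =?= times(mk(Q, 3), unit).
Decompose tup/3: X =?= a,  unit =?= unit,  X =?= Q.
Bind X := a; substituting into the one remaining equation that mentions X gives: a =?= Q.
Delete trivial equation unit =?= unit.
Bind Q := a; substituting into the one remaining equation that mentions Q gives: times(Y2, unit) =?= times(mk(a, 3), unit).
Delete trivial equation unit =?= unit.
Decompose times/2: Y2 =?= mk(a, 3),  unit =?= unit.
Bind Y2 := mk(a, 3); no other remaining equation mentions Y2.
Delete trivial equation unit =?= unit.
Applying the MGU to either side gives tup(tup(a, unit, a), unit, times(mk(a, 3), unit)).

tup(tup(a, unit, a), unit, times(mk(a, 3), unit))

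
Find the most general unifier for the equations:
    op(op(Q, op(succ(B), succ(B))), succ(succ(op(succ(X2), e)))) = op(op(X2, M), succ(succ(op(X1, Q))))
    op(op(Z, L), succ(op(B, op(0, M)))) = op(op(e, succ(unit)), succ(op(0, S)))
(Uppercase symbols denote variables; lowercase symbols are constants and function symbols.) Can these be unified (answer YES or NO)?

Decompose op/2: op(Q, op(succ(B), succ(B))) = op(X2, M),  succ(succ(op(succ(X2), e))) = succ(succ(op(X1, Q))).
Decompose op/2: Q = X2,  op(succ(B), succ(B)) = M.
Bind Q := X2; substituting into the one remaining equation that mentions Q gives: succ(succ(op(succ(X2), e))) = succ(succ(op(X1, X2))).
Bind M := op(succ(B), succ(B)); substituting into the one remaining equation that mentions M gives: op(op(Z, L), succ(op(B, op(0, op(succ(B), succ(B)))))) = op(op(e, succ(unit)), succ(op(0, S))).
Decompose succ/1: succ(op(succ(X2), e)) = succ(op(X1, X2)).
Decompose succ/1: op(succ(X2), e) = op(X1, X2).
Decompose op/2: succ(X2) = X1,  e = X2.
Bind X1 := succ(X2); no other remaining equation mentions X1.
Bind X2 := e; no other remaining equation mentions X2. Substituting into the earlier bindings gives Q := e, X1 := succ(e).
Decompose op/2: op(Z, L) = op(e, succ(unit)),  succ(op(B, op(0, op(succ(B), succ(B))))) = succ(op(0, S)).
Decompose op/2: Z = e,  L = succ(unit).
Bind Z := e; no other remaining equation mentions Z.
Bind L := succ(unit); no other remaining equation mentions L.
Decompose succ/1: op(B, op(0, op(succ(B), succ(B)))) = op(0, S).
Decompose op/2: B = 0,  op(0, op(succ(B), succ(B))) = S.
Bind B := 0; substituting into the remaining equation gives: op(0, op(succ(0), succ(0))) = S. Substituting into the earlier binding gives M := op(succ(0), succ(0)).
Bind S := op(0, op(succ(0), succ(0))).
No equations remain and no clash or occurs-check failure arose, so a unifier exists.

YES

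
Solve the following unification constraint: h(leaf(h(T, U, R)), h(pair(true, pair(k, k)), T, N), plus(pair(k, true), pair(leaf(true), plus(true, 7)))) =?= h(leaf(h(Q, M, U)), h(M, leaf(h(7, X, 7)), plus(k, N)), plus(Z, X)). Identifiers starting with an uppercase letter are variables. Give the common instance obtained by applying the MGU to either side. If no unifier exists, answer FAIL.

Decompose h/3: leaf(h(T, U, R)) =?= leaf(h(Q, M, U)),  h(pair(true, pair(k, k)), T, N) =?= h(M, leaf(h(7, X, 7)), plus(k, N)),  plus(pair(k, true), pair(leaf(true), plus(true, 7))) =?= plus(Z, X).
Decompose leaf/1: h(T, U, R) =?= h(Q, M, U).
Decompose h/3: T =?= Q,  U =?= M,  R =?= U.
Bind T := Q; substituting into the one remaining equation that mentions T gives: h(pair(true, pair(k, k)), Q, N) =?= h(M, leaf(h(7, X, 7)), plus(k, N)).
Bind U := M; substituting into the one remaining equation that mentions U gives: R =?= M.
Bind R := M; no other remaining equation mentions R.
Decompose h/3: pair(true, pair(k, k)) =?= M,  Q =?= leaf(h(7, X, 7)),  N =?= plus(k, N).
Bind M := pair(true, pair(k, k)); no other remaining equation mentions M. Substituting into the earlier bindings gives U := pair(true, pair(k, k)), R := pair(true, pair(k, k)).
Bind Q := leaf(h(7, X, 7)); no other remaining equation mentions Q. Substituting into the earlier binding gives T := leaf(h(7, X, 7)).
Occurs check fails: N occurs in plus(k, N); the equation N =?= plus(k, N) has no finite solution.

FAIL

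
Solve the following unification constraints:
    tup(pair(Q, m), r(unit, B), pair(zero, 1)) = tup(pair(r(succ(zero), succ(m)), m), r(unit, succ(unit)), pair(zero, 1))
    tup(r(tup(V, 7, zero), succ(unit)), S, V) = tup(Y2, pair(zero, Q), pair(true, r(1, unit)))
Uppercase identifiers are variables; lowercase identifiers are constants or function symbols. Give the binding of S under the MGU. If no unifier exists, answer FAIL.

pair(zero, r(succ(zero), succ(m)))

Decompose tup/3: pair(Q, m) = pair(r(succ(zero), succ(m)), m),  r(unit, B) = r(unit, succ(unit)),  pair(zero, 1) = pair(zero, 1).
Decompose pair/2: Q = r(succ(zero), succ(m)),  m = m.
Bind Q := r(succ(zero), succ(m)); substituting into the one remaining equation that mentions Q gives: tup(r(tup(V, 7, zero), succ(unit)), S, V) = tup(Y2, pair(zero, r(succ(zero), succ(m))), pair(true, r(1, unit))).
Delete trivial equation m = m.
Decompose r/2: unit = unit,  B = succ(unit).
Delete trivial equation unit = unit.
Bind B := succ(unit); no other remaining equation mentions B.
Delete trivial equation pair(zero, 1) = pair(zero, 1).
Decompose tup/3: r(tup(V, 7, zero), succ(unit)) = Y2,  S = pair(zero, r(succ(zero), succ(m))),  V = pair(true, r(1, unit)).
Bind Y2 := r(tup(V, 7, zero), succ(unit)); no other remaining equation mentions Y2.
Bind S := pair(zero, r(succ(zero), succ(m))); no other remaining equation mentions S.
Bind V := pair(true, r(1, unit)). Substituting into the earlier binding gives Y2 := r(tup(pair(true, r(1, unit)), 7, zero), succ(unit)).
MGU = { Q := r(succ(zero), succ(m)), B := succ(unit), Y2 := r(tup(pair(true, r(1, unit)), 7, zero), succ(unit)), S := pair(zero, r(succ(zero), succ(m))), V := pair(true, r(1, unit)) }, so S := pair(zero, r(succ(zero), succ(m))).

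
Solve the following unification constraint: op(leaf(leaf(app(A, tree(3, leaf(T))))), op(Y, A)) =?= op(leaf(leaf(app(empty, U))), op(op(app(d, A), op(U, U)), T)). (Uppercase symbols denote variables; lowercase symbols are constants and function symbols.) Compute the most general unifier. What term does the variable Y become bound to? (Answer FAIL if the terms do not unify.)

Decompose op/2: leaf(leaf(app(A, tree(3, leaf(T))))) =?= leaf(leaf(app(empty, U))),  op(Y, A) =?= op(op(app(d, A), op(U, U)), T).
Decompose leaf/1: leaf(app(A, tree(3, leaf(T)))) =?= leaf(app(empty, U)).
Decompose leaf/1: app(A, tree(3, leaf(T))) =?= app(empty, U).
Decompose app/2: A =?= empty,  tree(3, leaf(T)) =?= U.
Bind A := empty; substituting into the one remaining equation that mentions A gives: op(Y, empty) =?= op(op(app(d, empty), op(U, U)), T).
Bind U := tree(3, leaf(T)); substituting into the remaining equation gives: op(Y, empty) =?= op(op(app(d, empty), op(tree(3, leaf(T)), tree(3, leaf(T)))), T).
Decompose op/2: Y =?= op(app(d, empty), op(tree(3, leaf(T)), tree(3, leaf(T)))),  empty =?= T.
Bind Y := op(app(d, empty), op(tree(3, leaf(T)), tree(3, leaf(T)))); no other remaining equation mentions Y.
Bind T := empty. Substituting into the earlier bindings gives U := tree(3, leaf(empty)), Y := op(app(d, empty), op(tree(3, leaf(empty)), tree(3, leaf(empty)))).
MGU = { A ↦ empty, U ↦ tree(3, leaf(empty)), Y ↦ op(app(d, empty), op(tree(3, leaf(empty)), tree(3, leaf(empty)))), T ↦ empty }, so Y ↦ op(app(d, empty), op(tree(3, leaf(empty)), tree(3, leaf(empty)))).

op(app(d, empty), op(tree(3, leaf(empty)), tree(3, leaf(empty))))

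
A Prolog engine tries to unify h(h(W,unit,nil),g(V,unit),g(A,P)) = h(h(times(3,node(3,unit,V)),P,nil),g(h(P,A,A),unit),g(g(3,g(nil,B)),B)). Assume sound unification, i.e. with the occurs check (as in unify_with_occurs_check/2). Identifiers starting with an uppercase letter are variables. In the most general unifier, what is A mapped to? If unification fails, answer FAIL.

g(3,g(nil,unit))

Decompose h/3: h(W,unit,nil) = h(times(3,node(3,unit,V)),P,nil),  g(V,unit) = g(h(P,A,A),unit),  g(A,P) = g(g(3,g(nil,B)),B).
Decompose h/3: W = times(3,node(3,unit,V)),  unit = P,  nil = nil.
Bind W := times(3,node(3,unit,V)); no other remaining equation mentions W.
Bind P := unit; substituting into the 2 remaining equations that mention P gives: g(V,unit) = g(h(unit,A,A),unit),  g(A,unit) = g(g(3,g(nil,B)),B).
Delete trivial equation nil = nil.
Decompose g/2: V = h(unit,A,A),  unit = unit.
Bind V := h(unit,A,A); no other remaining equation mentions V. Substituting into the earlier binding gives W := times(3,node(3,unit,h(unit,A,A))).
Delete trivial equation unit = unit.
Decompose g/2: A = g(3,g(nil,B)),  unit = B.
Bind A := g(3,g(nil,B)); no other remaining equation mentions A. Substituting into the earlier bindings gives W := times(3,node(3,unit,h(unit,g(3,g(nil,B)),g(3,g(nil,B))))), V := h(unit,g(3,g(nil,B)),g(3,g(nil,B))).
Bind B := unit. Substituting into the earlier bindings gives W := times(3,node(3,unit,h(unit,g(3,g(nil,unit)),g(3,g(nil,unit))))), V := h(unit,g(3,g(nil,unit)),g(3,g(nil,unit))), A := g(3,g(nil,unit)).
MGU = { W -> times(3,node(3,unit,h(unit,g(3,g(nil,unit)),g(3,g(nil,unit))))), P -> unit, V -> h(unit,g(3,g(nil,unit)),g(3,g(nil,unit))), A -> g(3,g(nil,unit)), B -> unit }, so A -> g(3,g(nil,unit)).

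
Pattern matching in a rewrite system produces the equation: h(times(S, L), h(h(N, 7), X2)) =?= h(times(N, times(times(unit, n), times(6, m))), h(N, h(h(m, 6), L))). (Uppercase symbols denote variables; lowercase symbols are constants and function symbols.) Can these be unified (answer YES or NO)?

NO

Decompose h/2: times(S, L) =?= times(N, times(times(unit, n), times(6, m))),  h(h(N, 7), X2) =?= h(N, h(h(m, 6), L)).
Decompose times/2: S =?= N,  L =?= times(times(unit, n), times(6, m)).
Bind S := N; no other remaining equation mentions S.
Bind L := times(times(unit, n), times(6, m)); substituting into the remaining equation gives: h(h(N, 7), X2) =?= h(N, h(h(m, 6), times(times(unit, n), times(6, m)))).
Decompose h/2: h(N, 7) =?= N,  X2 =?= h(h(m, 6), times(times(unit, n), times(6, m))).
Occurs check fails: N occurs in h(N, 7); the equation N =?= h(N, 7) has no finite solution.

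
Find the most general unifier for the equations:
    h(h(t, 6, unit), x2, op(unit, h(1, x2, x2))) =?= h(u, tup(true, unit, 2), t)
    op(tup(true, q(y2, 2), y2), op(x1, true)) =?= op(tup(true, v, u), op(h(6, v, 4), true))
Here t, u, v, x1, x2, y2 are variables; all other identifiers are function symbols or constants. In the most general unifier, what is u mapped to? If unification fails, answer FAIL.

Decompose h/3: h(t, 6, unit) =?= u,  x2 =?= tup(true, unit, 2),  op(unit, h(1, x2, x2)) =?= t.
Bind u := h(t, 6, unit); substituting into the one remaining equation that mentions u gives: op(tup(true, q(y2, 2), y2), op(x1, true)) =?= op(tup(true, v, h(t, 6, unit)), op(h(6, v, 4), true)).
Bind x2 := tup(true, unit, 2); substituting into the one remaining equation that mentions x2 gives: op(unit, h(1, tup(true, unit, 2), tup(true, unit, 2))) =?= t.
Bind t := op(unit, h(1, tup(true, unit, 2), tup(true, unit, 2))); substituting into the remaining equation gives: op(tup(true, q(y2, 2), y2), op(x1, true)) =?= op(tup(true, v, h(op(unit, h(1, tup(true, unit, 2), tup(true, unit, 2))), 6, unit)), op(h(6, v, 4), true)). Substituting into the earlier binding gives u := h(op(unit, h(1, tup(true, unit, 2), tup(true, unit, 2))), 6, unit).
Decompose op/2: tup(true, q(y2, 2), y2) =?= tup(true, v, h(op(unit, h(1, tup(true, unit, 2), tup(true, unit, 2))), 6, unit)),  op(x1, true) =?= op(h(6, v, 4), true).
Decompose tup/3: true =?= true,  q(y2, 2) =?= v,  y2 =?= h(op(unit, h(1, tup(true, unit, 2), tup(true, unit, 2))), 6, unit).
Delete trivial equation true =?= true.
Bind v := q(y2, 2); substituting into the one remaining equation that mentions v gives: op(x1, true) =?= op(h(6, q(y2, 2), 4), true).
Bind y2 := h(op(unit, h(1, tup(true, unit, 2), tup(true, unit, 2))), 6, unit); substituting into the remaining equation gives: op(x1, true) =?= op(h(6, q(h(op(unit, h(1, tup(true, unit, 2), tup(true, unit, 2))), 6, unit), 2), 4), true). Substituting into the earlier binding gives v := q(h(op(unit, h(1, tup(true, unit, 2), tup(true, unit, 2))), 6, unit), 2).
Decompose op/2: x1 =?= h(6, q(h(op(unit, h(1, tup(true, unit, 2), tup(true, unit, 2))), 6, unit), 2), 4),  true =?= true.
Bind x1 := h(6, q(h(op(unit, h(1, tup(true, unit, 2), tup(true, unit, 2))), 6, unit), 2), 4); no other remaining equation mentions x1.
Delete trivial equation true =?= true.
MGU = { u ↦ h(op(unit, h(1, tup(true, unit, 2), tup(true, unit, 2))), 6, unit), x2 ↦ tup(true, unit, 2), t ↦ op(unit, h(1, tup(true, unit, 2), tup(true, unit, 2))), v ↦ q(h(op(unit, h(1, tup(true, unit, 2), tup(true, unit, 2))), 6, unit), 2), y2 ↦ h(op(unit, h(1, tup(true, unit, 2), tup(true, unit, 2))), 6, unit), x1 ↦ h(6, q(h(op(unit, h(1, tup(true, unit, 2), tup(true, unit, 2))), 6, unit), 2), 4) }, so u ↦ h(op(unit, h(1, tup(true, unit, 2), tup(true, unit, 2))), 6, unit).

h(op(unit, h(1, tup(true, unit, 2), tup(true, unit, 2))), 6, unit)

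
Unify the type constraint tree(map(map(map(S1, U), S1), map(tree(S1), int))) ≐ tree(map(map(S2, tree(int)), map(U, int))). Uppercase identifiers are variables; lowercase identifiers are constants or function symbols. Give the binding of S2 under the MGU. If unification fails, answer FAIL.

Decompose tree/1: map(map(map(S1, U), S1), map(tree(S1), int)) ≐ map(map(S2, tree(int)), map(U, int)).
Decompose map/2: map(map(S1, U), S1) ≐ map(S2, tree(int)),  map(tree(S1), int) ≐ map(U, int).
Decompose map/2: map(S1, U) ≐ S2,  S1 ≐ tree(int).
Bind S2 := map(S1, U); no other remaining equation mentions S2.
Bind S1 := tree(int); substituting into the remaining equation gives: map(tree(tree(int)), int) ≐ map(U, int). Substituting into the earlier binding gives S2 := map(tree(int), U).
Decompose map/2: tree(tree(int)) ≐ U,  int ≐ int.
Bind U := tree(tree(int)); no other remaining equation mentions U. Substituting into the earlier binding gives S2 := map(tree(int), tree(tree(int))).
Delete trivial equation int ≐ int.
MGU = { S2 ↦ map(tree(int), tree(tree(int))), S1 ↦ tree(int), U ↦ tree(tree(int)) }, so S2 ↦ map(tree(int), tree(tree(int))).

map(tree(int), tree(tree(int)))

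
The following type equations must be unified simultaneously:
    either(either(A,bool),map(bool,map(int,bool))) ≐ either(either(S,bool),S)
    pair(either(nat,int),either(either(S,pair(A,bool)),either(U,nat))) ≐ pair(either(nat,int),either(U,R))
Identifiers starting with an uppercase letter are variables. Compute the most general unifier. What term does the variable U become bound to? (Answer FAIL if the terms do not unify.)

either(map(bool,map(int,bool)),pair(map(bool,map(int,bool)),bool))

Decompose either/2: either(A,bool) ≐ either(S,bool),  map(bool,map(int,bool)) ≐ S.
Decompose either/2: A ≐ S,  bool ≐ bool.
Bind A := S; substituting into the one remaining equation that mentions A gives: pair(either(nat,int),either(either(S,pair(S,bool)),either(U,nat))) ≐ pair(either(nat,int),either(U,R)).
Delete trivial equation bool ≐ bool.
Bind S := map(bool,map(int,bool)); substituting into the remaining equation gives: pair(either(nat,int),either(either(map(bool,map(int,bool)),pair(map(bool,map(int,bool)),bool)),either(U,nat))) ≐ pair(either(nat,int),either(U,R)). Substituting into the earlier binding gives A := map(bool,map(int,bool)).
Decompose pair/2: either(nat,int) ≐ either(nat,int),  either(either(map(bool,map(int,bool)),pair(map(bool,map(int,bool)),bool)),either(U,nat)) ≐ either(U,R).
Delete trivial equation either(nat,int) ≐ either(nat,int).
Decompose either/2: either(map(bool,map(int,bool)),pair(map(bool,map(int,bool)),bool)) ≐ U,  either(U,nat) ≐ R.
Bind U := either(map(bool,map(int,bool)),pair(map(bool,map(int,bool)),bool)); substituting into the remaining equation gives: either(either(map(bool,map(int,bool)),pair(map(bool,map(int,bool)),bool)),nat) ≐ R.
Bind R := either(either(map(bool,map(int,bool)),pair(map(bool,map(int,bool)),bool)),nat).
MGU = { A := map(bool,map(int,bool)), S := map(bool,map(int,bool)), U := either(map(bool,map(int,bool)),pair(map(bool,map(int,bool)),bool)), R := either(either(map(bool,map(int,bool)),pair(map(bool,map(int,bool)),bool)),nat) }, so U := either(map(bool,map(int,bool)),pair(map(bool,map(int,bool)),bool)).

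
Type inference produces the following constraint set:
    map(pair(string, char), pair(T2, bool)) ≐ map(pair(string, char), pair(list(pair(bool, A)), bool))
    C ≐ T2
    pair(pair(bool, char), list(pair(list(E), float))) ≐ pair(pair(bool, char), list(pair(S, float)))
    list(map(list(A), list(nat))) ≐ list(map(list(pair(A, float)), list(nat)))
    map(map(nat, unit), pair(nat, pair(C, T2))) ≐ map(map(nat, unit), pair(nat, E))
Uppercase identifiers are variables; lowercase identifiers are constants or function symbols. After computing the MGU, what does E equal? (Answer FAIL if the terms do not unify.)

FAIL

Decompose map/2: pair(string, char) ≐ pair(string, char),  pair(T2, bool) ≐ pair(list(pair(bool, A)), bool).
Delete trivial equation pair(string, char) ≐ pair(string, char).
Decompose pair/2: T2 ≐ list(pair(bool, A)),  bool ≐ bool.
Bind T2 := list(pair(bool, A)); substituting into the 2 remaining equations that mention T2 gives: C ≐ list(pair(bool, A)),  map(map(nat, unit), pair(nat, pair(C, list(pair(bool, A))))) ≐ map(map(nat, unit), pair(nat, E)).
Delete trivial equation bool ≐ bool.
Bind C := list(pair(bool, A)); substituting into the one remaining equation that mentions C gives: map(map(nat, unit), pair(nat, pair(list(pair(bool, A)), list(pair(bool, A))))) ≐ map(map(nat, unit), pair(nat, E)).
Decompose pair/2: pair(bool, char) ≐ pair(bool, char),  list(pair(list(E), float)) ≐ list(pair(S, float)).
Delete trivial equation pair(bool, char) ≐ pair(bool, char).
Decompose list/1: pair(list(E), float) ≐ pair(S, float).
Decompose pair/2: list(E) ≐ S,  float ≐ float.
Bind S := list(E); no other remaining equation mentions S.
Delete trivial equation float ≐ float.
Decompose list/1: map(list(A), list(nat)) ≐ map(list(pair(A, float)), list(nat)).
Decompose map/2: list(A) ≐ list(pair(A, float)),  list(nat) ≐ list(nat).
Decompose list/1: A ≐ pair(A, float).
Occurs check fails: A occurs in pair(A, float); the equation A ≐ pair(A, float) has no finite solution.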